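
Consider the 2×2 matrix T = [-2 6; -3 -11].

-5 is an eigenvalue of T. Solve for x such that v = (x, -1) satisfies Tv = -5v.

2

We need (T + 5I)v = 0.
T + 5I = [[3, 6], [-3, -6]].
Row 1: (3)·x + (6)·-1 = 0
Row 2: (-3)·x + (-6)·-1 = 0
Solving gives x = 2.
Check: T·(2, -1) = (-10, 5) = -5·(2, -1).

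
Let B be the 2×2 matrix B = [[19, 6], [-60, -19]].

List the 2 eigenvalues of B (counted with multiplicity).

det(B - λI) = (19 - λ)(-19 - λ) - (6)·(-60) = λ^2 - 1.
This factors as (λ + 1)·(λ - 1) = 0.
Eigenvalues: -1, 1.

-1, 1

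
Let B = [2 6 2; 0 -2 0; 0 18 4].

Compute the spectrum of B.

-2, 2, 4

The characteristic polynomial is p(λ) = det(λI - B).
Expanding along the first row, p(λ) = λ^3 - 4λ^2 - 4λ + 16.
Rational-root test: λ = -2 gives p(-2) = 0.
Dividing by (λ + 2) leaves λ^2 - 6λ + 8.
The quadratic factors as (λ - 2)·(λ - 4).
Eigenvalues: -2, 2, 4.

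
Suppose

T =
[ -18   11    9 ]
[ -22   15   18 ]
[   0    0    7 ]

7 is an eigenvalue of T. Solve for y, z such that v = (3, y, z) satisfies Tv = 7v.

6, 1

We need (T - 7I)v = 0.
T - 7I = [[-25, 11, 9], [-22, 8, 18], [0, 0, 0]].
Row 1: (-25)·3 + (11)·y + (9)·z = 0
Row 2: (-22)·3 + (8)·y + (18)·z = 0
Row 3: (0)·3 + (0)·y + (0)·z = 0
Solving gives y = 6, z = 1.
Check: T·(3, 6, 1) = (21, 42, 7) = 7·(3, 6, 1).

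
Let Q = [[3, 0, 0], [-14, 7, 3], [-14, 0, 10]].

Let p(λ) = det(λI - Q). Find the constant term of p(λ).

-210

p(λ) = λ^3 - 20λ^2 + 121λ - 210.
The constant term is -210.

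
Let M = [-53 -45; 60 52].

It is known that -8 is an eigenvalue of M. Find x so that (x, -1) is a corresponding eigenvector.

1

We need (M + 8I)v = 0.
M + 8I = [[-45, -45], [60, 60]].
Row 1: (-45)·x + (-45)·-1 = 0
Row 2: (60)·x + (60)·-1 = 0
Solving gives x = 1.
Check: M·(1, -1) = (-8, 8) = -8·(1, -1).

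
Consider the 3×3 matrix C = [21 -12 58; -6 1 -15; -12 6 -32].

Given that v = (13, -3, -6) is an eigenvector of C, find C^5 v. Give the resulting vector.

First find the eigenvalue: Cv = (-39, 9, 18) = -3·(13, -3, -6), so λ = -3.
Then C^5 v = λ^5·v = (-3)^5·(13, -3, -6) = -243·(13, -3, -6) = (-3159, 729, 1458).

(-3159, 729, 1458)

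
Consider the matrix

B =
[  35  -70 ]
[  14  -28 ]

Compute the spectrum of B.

det(B - λI) = (35 - λ)(-28 - λ) - (-70)·(14) = λ^2 - 7λ.
This factors as λ·(λ - 7) = 0.
Eigenvalues: 0, 7.

0, 7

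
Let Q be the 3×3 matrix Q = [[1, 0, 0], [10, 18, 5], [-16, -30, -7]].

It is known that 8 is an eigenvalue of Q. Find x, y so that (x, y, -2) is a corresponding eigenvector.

We need (Q - 8I)v = 0.
Q - 8I = [[-7, 0, 0], [10, 10, 5], [-16, -30, -15]].
Row 1: (-7)·x + (0)·y + (0)·-2 = 0
Row 2: (10)·x + (10)·y + (5)·-2 = 0
Row 3: (-16)·x + (-30)·y + (-15)·-2 = 0
Solving gives x = 0, y = 1.
Check: Q·(0, 1, -2) = (0, 8, -16) = 8·(0, 1, -2).

0, 1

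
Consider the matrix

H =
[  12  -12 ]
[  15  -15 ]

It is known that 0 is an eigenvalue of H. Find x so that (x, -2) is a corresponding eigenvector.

We need (H)v = 0.
H = [[12, -12], [15, -15]].
Row 1: (12)·x + (-12)·-2 = 0
Row 2: (15)·x + (-15)·-2 = 0
Solving gives x = -2.
Check: H·(-2, -2) = (0, 0) = 0·(-2, -2).

-2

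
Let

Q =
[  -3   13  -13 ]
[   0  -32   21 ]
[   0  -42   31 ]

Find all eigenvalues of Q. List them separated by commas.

-11, -3, 10

The characteristic polynomial is p(s) = det(sI - Q).
Expanding the 3×3 determinant: p(s) = s^3 + 4s^2 - 107s - 330.
Try s = 10: p(10) = 0, so 10 is a root.
Dividing by (s - 10) leaves s^2 + 14s + 33.
The quadratic factors as (s + 11)·(s + 3).
Eigenvalues: -11, -3, 10.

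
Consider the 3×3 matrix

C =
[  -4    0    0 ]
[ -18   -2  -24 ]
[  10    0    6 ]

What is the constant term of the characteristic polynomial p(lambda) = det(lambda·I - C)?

-48

p(0) = det(0·I − C) = det(−C) = (−1)^3·det(C).
det(C) = 48, so p(0) = -48.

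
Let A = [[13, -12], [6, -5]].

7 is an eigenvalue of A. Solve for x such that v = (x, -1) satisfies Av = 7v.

We need (A - 7I)v = 0.
A - 7I = [[6, -12], [6, -12]].
Row 1: (6)·x + (-12)·-1 = 0
Row 2: (6)·x + (-12)·-1 = 0
Solving gives x = -2.
Check: A·(-2, -1) = (-14, -7) = 7·(-2, -1).

-2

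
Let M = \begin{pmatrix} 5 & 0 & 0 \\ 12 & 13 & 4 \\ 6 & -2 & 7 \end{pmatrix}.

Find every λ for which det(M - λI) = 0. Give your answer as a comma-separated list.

Compute the characteristic polynomial p(lambda) = det(lambda·I - M).
Expanding the 3×3 determinant: p(lambda) = lambda^3 - 25·lambda^2 + 199·lambda - 495.
Rational-root test: lambda = 9 gives p(9) = 0.
Factor out (lambda - 9): p(lambda) = (lambda - 9)·(lambda^2 - 16·lambda + 55).
The quadratic factors as (lambda - 5)·(lambda - 11).
Eigenvalues: 5, 9, 11.

5, 9, 11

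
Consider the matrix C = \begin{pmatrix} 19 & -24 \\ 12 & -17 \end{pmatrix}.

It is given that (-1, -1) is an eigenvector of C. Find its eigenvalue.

Compute Cv: C·(-1, -1) = (5, 5).
Since Cv = λv, compare component 1: 5 = λ·-1, so λ = -5.

-5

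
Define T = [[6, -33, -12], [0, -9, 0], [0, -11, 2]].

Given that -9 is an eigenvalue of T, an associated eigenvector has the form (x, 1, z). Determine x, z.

We need (T + 9I)v = 0.
T + 9I = [[15, -33, -12], [0, 0, 0], [0, -11, 11]].
Row 1: (15)·x + (-33)·1 + (-12)·z = 0
Row 2: (0)·x + (0)·1 + (0)·z = 0
Row 3: (0)·x + (-11)·1 + (11)·z = 0
Solving gives x = 3, z = 1.
Check: T·(3, 1, 1) = (-27, -9, -9) = -9·(3, 1, 1).

3, 1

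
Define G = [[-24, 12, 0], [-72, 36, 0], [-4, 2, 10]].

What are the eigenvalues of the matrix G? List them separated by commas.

0, 10, 12

The characteristic polynomial is p(t) = det(tI - G).
Expanding along the first row, p(t) = t^3 - 22t^2 + 120t.
Since p(0) = 0, t = 0 is a root.
Dividing by t leaves t^2 - 22t + 120.
The quadratic factors as (t - 10)·(t - 12).
Eigenvalues: 0, 10, 12.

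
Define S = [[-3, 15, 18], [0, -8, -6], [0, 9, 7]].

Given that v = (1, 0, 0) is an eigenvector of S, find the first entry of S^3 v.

-27

First find the eigenvalue: Sv = (-3, 0, 0) = -3·(1, 0, 0), so λ = -3.
Then S^3 v = λ^3·v = (-3)^3·(1, 0, 0) = -27·(1, 0, 0) = (-27, 0, 0).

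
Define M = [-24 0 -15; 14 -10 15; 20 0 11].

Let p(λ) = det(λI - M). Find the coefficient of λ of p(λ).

166

p(λ) = λ^3 + 23λ^2 + 166λ + 360.
The coefficient of λ is 166.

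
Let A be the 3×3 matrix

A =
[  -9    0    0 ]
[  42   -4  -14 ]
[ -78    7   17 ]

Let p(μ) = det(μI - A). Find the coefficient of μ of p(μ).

-87

p(μ) = μ^3 - 4μ^2 - 87μ + 270.
The coefficient of μ is -87.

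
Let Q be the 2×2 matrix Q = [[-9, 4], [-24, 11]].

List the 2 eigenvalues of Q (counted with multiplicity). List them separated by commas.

-1, 3

det(Q - rI) = (-9 - r)(11 - r) - (4)·(-24) = r^2 - 2r - 3.
This factors as (r + 1)·(r - 3) = 0.
Eigenvalues: -1, 3.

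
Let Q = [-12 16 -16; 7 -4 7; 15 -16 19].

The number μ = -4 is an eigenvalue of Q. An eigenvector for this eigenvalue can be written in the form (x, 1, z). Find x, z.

-2, 2

We need (Q + 4I)v = 0.
Q + 4I = [[-8, 16, -16], [7, 0, 7], [15, -16, 23]].
Row 1: (-8)·x + (16)·1 + (-16)·z = 0
Row 2: (7)·x + (0)·1 + (7)·z = 0
Row 3: (15)·x + (-16)·1 + (23)·z = 0
Solving gives x = -2, z = 2.
Check: Q·(-2, 1, 2) = (8, -4, -8) = -4·(-2, 1, 2).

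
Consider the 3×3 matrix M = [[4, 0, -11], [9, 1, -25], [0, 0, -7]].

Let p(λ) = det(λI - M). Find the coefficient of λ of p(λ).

p(λ) = λ^3 + 2λ^2 - 31λ + 28.
The coefficient of λ is -31.

-31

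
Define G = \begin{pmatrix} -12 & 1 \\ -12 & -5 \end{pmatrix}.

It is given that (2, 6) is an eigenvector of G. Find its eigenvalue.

Compute Gv: G·(2, 6) = (-18, -54).
Since Gv = λv, compare component 1: -18 = λ·2, so λ = -9.

-9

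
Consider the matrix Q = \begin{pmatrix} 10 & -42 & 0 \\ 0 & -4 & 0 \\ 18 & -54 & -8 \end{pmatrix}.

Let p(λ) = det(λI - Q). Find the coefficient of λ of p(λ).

-88

p(λ) = λ^3 + 2λ^2 - 88λ - 320.
The coefficient of λ is -88.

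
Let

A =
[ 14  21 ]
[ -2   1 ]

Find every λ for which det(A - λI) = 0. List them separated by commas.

det(A - rI) = (14 - r)(1 - r) - (21)·(-2) = r^2 - 15r + 56.
This factors as (r - 7)·(r - 8) = 0.
Eigenvalues: 7, 8.

7, 8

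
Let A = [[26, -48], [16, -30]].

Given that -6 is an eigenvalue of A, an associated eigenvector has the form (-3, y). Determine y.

-2

We need (A + 6I)v = 0.
A + 6I = [[32, -48], [16, -24]].
Row 1: (32)·-3 + (-48)·y = 0
Row 2: (16)·-3 + (-24)·y = 0
Solving gives y = -2.
Check: A·(-3, -2) = (18, 12) = -6·(-3, -2).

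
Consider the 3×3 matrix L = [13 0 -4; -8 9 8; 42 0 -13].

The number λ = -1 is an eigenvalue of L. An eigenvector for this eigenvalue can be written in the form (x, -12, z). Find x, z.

We need (L + 1I)v = 0.
L + 1I = [[14, 0, -4], [-8, 10, 8], [42, 0, -12]].
Row 1: (14)·x + (0)·-12 + (-4)·z = 0
Row 2: (-8)·x + (10)·-12 + (8)·z = 0
Row 3: (42)·x + (0)·-12 + (-12)·z = 0
Solving gives x = 6, z = 21.
Check: L·(6, -12, 21) = (-6, 12, -21) = -1·(6, -12, 21).

6, 21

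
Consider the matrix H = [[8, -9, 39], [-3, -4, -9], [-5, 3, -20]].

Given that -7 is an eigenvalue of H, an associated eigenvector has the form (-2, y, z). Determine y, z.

1, 1

We need (H + 7I)v = 0.
H + 7I = [[15, -9, 39], [-3, 3, -9], [-5, 3, -13]].
Row 1: (15)·-2 + (-9)·y + (39)·z = 0
Row 2: (-3)·-2 + (3)·y + (-9)·z = 0
Row 3: (-5)·-2 + (3)·y + (-13)·z = 0
Solving gives y = 1, z = 1.
Check: H·(-2, 1, 1) = (14, -7, -7) = -7·(-2, 1, 1).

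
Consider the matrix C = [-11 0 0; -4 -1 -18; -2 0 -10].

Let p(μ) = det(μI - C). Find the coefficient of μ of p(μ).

p(μ) = μ^3 + 22μ^2 + 131μ + 110.
The coefficient of μ is 131.

131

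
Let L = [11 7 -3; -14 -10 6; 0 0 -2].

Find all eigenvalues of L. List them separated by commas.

-3, -2, 4

Compute the characteristic polynomial p(λ) = det(λI - L).
Expanding the 3×3 determinant: p(λ) = λ^3 + λ^2 - 14λ - 24.
Since p(4) = 0, λ = 4 is a root.
Factor out (λ - 4): p(λ) = (λ - 4)·(λ^2 + 5λ + 6).
The quadratic factors as (λ + 3)·(λ + 2).
Eigenvalues: -3, -2, 4.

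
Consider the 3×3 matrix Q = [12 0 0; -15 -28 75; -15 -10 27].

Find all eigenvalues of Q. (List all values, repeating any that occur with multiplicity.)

-3, 2, 12

Set up det(tI - Q) = 0.
Expanding along the first row, p(t) = t^3 - 11t^2 - 18t + 72.
Try t = 2: p(2) = 0, so 2 is a root.
Factor out (t - 2): p(t) = (t - 2)·(t^2 - 9t - 36).
The quadratic factors as (t + 3)·(t - 12).
Eigenvalues: -3, 2, 12.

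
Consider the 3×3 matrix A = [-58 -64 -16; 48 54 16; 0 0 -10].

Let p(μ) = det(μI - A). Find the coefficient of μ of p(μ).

p(μ) = μ^3 + 14μ^2 - 20μ - 600.
The coefficient of μ is -20.

-20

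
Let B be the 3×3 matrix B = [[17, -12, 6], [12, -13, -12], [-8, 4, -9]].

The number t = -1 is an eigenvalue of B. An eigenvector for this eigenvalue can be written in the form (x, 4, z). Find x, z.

We need (B + 1I)v = 0.
B + 1I = [[18, -12, 6], [12, -12, -12], [-8, 4, -8]].
Row 1: (18)·x + (-12)·4 + (6)·z = 0
Row 2: (12)·x + (-12)·4 + (-12)·z = 0
Row 3: (-8)·x + (4)·4 + (-8)·z = 0
Solving gives x = 3, z = -1.
Check: B·(3, 4, -1) = (-3, -4, 1) = -1·(3, 4, -1).

3, -1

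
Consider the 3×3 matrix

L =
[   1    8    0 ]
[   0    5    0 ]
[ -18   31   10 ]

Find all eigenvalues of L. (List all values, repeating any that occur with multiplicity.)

Set up det(lambda·I - L) = 0.
Expanding along the first row, p(lambda) = lambda^3 - 16·lambda^2 + 65·lambda - 50.
Try lambda = 1: p(1) = 0, so 1 is a root.
Factor out (lambda - 1): p(lambda) = (lambda - 1)·(lambda^2 - 15·lambda + 50).
The quadratic factors as (lambda - 5)·(lambda - 10).
Eigenvalues: 1, 5, 10.

1, 5, 10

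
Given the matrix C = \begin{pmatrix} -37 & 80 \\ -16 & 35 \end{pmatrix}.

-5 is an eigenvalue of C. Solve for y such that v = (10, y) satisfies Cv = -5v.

We need (C + 5I)v = 0.
C + 5I = [[-32, 80], [-16, 40]].
Row 1: (-32)·10 + (80)·y = 0
Row 2: (-16)·10 + (40)·y = 0
Solving gives y = 4.
Check: C·(10, 4) = (-50, -20) = -5·(10, 4).

4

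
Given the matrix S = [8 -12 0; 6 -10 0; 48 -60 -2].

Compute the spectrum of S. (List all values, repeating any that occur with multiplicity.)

The characteristic polynomial is p(lambda) = det(lambda·I - S).
Expanding the 3×3 determinant: p(lambda) = lambda^3 + 4·lambda^2 - 4·lambda - 16.
Rational-root test: lambda = -2 gives p(-2) = 0.
Factor out (lambda + 2): p(lambda) = (lambda + 2)·(lambda^2 + 2·lambda - 8).
The quadratic factors as (lambda + 4)·(lambda - 2).
Eigenvalues: -4, -2, 2.

-4, -2, 2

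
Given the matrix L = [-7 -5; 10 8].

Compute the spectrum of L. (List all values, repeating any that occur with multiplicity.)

det(L - λI) = (-7 - λ)(8 - λ) - (-5)·(10) = λ^2 - λ - 6.
This factors as (λ + 2)·(λ - 3) = 0.
Eigenvalues: -2, 3.

-2, 3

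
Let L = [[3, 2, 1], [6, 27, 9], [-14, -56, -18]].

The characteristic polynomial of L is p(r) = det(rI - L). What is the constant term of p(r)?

-60

p(r) = r^3 - 12r^2 + 47r - 60.
The constant term is -60.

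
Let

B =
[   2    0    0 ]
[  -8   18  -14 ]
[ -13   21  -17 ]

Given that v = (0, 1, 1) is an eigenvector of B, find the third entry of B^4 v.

First find the eigenvalue: Bv = (0, 4, 4) = 4·(0, 1, 1), so λ = 4.
Then B^4 v = λ^4·v = 4^4·(0, 1, 1) = 256·(0, 1, 1) = (0, 256, 256).

256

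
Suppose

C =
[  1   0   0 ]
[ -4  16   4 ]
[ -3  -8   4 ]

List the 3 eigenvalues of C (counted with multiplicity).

Set up det(μI - C) = 0.
Expanding the 3×3 determinant: p(μ) = μ^3 - 21μ^2 + 116μ - 96.
Try μ = 8: p(8) = 0, so 8 is a root.
Factor out (μ - 8): p(μ) = (μ - 8)·(μ^2 - 13μ + 12).
The quadratic factors as (μ - 1)·(μ - 12).
Eigenvalues: 1, 8, 12.

1, 8, 12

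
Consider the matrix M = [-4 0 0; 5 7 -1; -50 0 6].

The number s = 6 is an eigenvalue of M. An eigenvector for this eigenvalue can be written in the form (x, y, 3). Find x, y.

0, 3

We need (M - 6I)v = 0.
M - 6I = [[-10, 0, 0], [5, 1, -1], [-50, 0, 0]].
Row 1: (-10)·x + (0)·y + (0)·3 = 0
Row 2: (5)·x + (1)·y + (-1)·3 = 0
Row 3: (-50)·x + (0)·y + (0)·3 = 0
Solving gives x = 0, y = 3.
Check: M·(0, 3, 3) = (0, 18, 18) = 6·(0, 3, 3).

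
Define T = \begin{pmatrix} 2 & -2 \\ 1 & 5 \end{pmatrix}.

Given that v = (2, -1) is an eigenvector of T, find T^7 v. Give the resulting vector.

(4374, -2187)

First find the eigenvalue: Tv = (6, -3) = 3·(2, -1), so λ = 3.
Then T^7 v = λ^7·v = 3^7·(2, -1) = 2187·(2, -1) = (4374, -2187).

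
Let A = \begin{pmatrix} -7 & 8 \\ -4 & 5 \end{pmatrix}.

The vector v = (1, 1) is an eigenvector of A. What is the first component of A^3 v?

First find the eigenvalue: Av = (1, 1) = 1·(1, 1), so λ = 1.
Then A^3 v = λ^3·v = 1^3·(1, 1) = 1·(1, 1) = (1, 1).

1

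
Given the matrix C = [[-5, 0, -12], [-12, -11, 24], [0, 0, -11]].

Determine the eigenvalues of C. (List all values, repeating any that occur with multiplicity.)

-11, -11, -5

Compute the characteristic polynomial p(r) = det(rI - C).
Cofactor expansion gives p(r) = r^3 + 27r^2 + 231r + 605.
Rational-root test: r = -5 gives p(-5) = 0.
Factor out (r + 5): p(r) = (r + 5)·(r^2 + 22r + 121).
The quadratic factor is (r + 11)^2.
Eigenvalues: -11, -11, -5.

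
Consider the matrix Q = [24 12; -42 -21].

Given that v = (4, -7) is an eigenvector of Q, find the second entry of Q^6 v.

First find the eigenvalue: Qv = (12, -21) = 3·(4, -7), so λ = 3.
Then Q^6 v = λ^6·v = 3^6·(4, -7) = 729·(4, -7) = (2916, -5103).

-5103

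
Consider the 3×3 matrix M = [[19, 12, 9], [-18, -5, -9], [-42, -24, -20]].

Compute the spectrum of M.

-5, -2, 1

The characteristic polynomial is p(λ) = det(λI - M).
Cofactor expansion gives p(λ) = λ^3 + 6λ^2 + 3λ - 10.
Rational-root test: λ = -2 gives p(-2) = 0.
Dividing by (λ + 2) leaves λ^2 + 4λ - 5.
The quadratic factors as (λ + 5)·(λ - 1).
Eigenvalues: -5, -2, 1.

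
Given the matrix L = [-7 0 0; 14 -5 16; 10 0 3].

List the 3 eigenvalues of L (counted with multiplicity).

Compute the characteristic polynomial p(s) = det(sI - L).
Expanding the 3×3 determinant: p(s) = s^3 + 9s^2 - s - 105.
Try s = -7: p(-7) = 0, so -7 is a root.
Factor out (s + 7): p(s) = (s + 7)·(s^2 + 2s - 15).
The quadratic factors as (s + 5)·(s - 3).
Eigenvalues: -7, -5, 3.

-7, -5, 3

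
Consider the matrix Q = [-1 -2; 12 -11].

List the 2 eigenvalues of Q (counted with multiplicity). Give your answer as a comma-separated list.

-7, -5

det(Q - lambda·I) = (-1 - lambda)(-11 - lambda) - (-2)·(12) = lambda^2 + 12·lambda + 35.
This factors as (lambda + 7)·(lambda + 5) = 0.
Eigenvalues: -7, -5.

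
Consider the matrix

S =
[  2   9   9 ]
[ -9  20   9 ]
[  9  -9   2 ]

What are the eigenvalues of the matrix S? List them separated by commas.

Set up det(lambda·I - S) = 0.
Expanding along the first row, p(lambda) = lambda^3 - 24·lambda^2 + 165·lambda - 242.
Since p(2) = 0, lambda = 2 is a root.
Dividing by (lambda - 2) leaves lambda^2 - 22·lambda + 121.
The quadratic factor is (lambda - 11)^2.
Eigenvalues: 2, 11, 11.

2, 11, 11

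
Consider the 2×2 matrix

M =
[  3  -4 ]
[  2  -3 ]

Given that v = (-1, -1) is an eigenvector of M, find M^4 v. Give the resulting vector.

First find the eigenvalue: Mv = (1, 1) = -1·(-1, -1), so λ = -1.
Then M^4 v = λ^4·v = (-1)^4·(-1, -1) = 1·(-1, -1) = (-1, -1).

(-1, -1)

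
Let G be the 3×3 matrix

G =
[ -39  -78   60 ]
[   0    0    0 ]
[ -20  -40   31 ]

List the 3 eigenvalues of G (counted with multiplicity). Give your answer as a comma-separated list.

-9, 0, 1

The characteristic polynomial is p(s) = det(sI - G).
Expanding along the first row, p(s) = s^3 + 8s^2 - 9s.
Since p(1) = 0, s = 1 is a root.
Factor out (s - 1): p(s) = (s - 1)·(s^2 + 9s).
The quadratic factors as (s + 9)·s.
Eigenvalues: -9, 0, 1.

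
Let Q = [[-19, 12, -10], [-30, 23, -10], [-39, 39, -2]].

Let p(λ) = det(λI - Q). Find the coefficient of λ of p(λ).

p(λ) = λ^3 - 2λ^2 - 85λ - 154.
The coefficient of λ is -85.

-85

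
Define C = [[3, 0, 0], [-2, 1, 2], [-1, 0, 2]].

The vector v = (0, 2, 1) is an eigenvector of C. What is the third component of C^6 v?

First find the eigenvalue: Cv = (0, 4, 2) = 2·(0, 2, 1), so λ = 2.
Then C^6 v = λ^6·v = 2^6·(0, 2, 1) = 64·(0, 2, 1) = (0, 128, 64).

64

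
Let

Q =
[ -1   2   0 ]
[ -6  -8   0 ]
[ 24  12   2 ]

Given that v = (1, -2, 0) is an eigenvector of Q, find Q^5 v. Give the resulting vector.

First find the eigenvalue: Qv = (-5, 10, 0) = -5·(1, -2, 0), so λ = -5.
Then Q^5 v = λ^5·v = (-5)^5·(1, -2, 0) = -3125·(1, -2, 0) = (-3125, 6250, 0).

(-3125, 6250, 0)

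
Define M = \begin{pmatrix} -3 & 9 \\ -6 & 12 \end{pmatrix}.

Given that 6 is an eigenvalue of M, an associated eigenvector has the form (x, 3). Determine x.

We need (M - 6I)v = 0.
M - 6I = [[-9, 9], [-6, 6]].
Row 1: (-9)·x + (9)·3 = 0
Row 2: (-6)·x + (6)·3 = 0
Solving gives x = 3.
Check: M·(3, 3) = (18, 18) = 6·(3, 3).

3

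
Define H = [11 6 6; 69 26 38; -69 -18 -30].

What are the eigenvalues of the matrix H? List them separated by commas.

-12, 8, 11

The characteristic polynomial is p(λ) = det(λI - H).
Expanding the 3×3 determinant: p(λ) = λ^3 - 7λ^2 - 140λ + 1056.
Rational-root test: λ = 11 gives p(11) = 0.
Dividing by (λ - 11) leaves λ^2 + 4λ - 96.
The quadratic factors as (λ + 12)·(λ - 8).
Eigenvalues: -12, 8, 11.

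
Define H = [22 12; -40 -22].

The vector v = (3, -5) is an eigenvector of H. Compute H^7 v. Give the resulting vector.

First find the eigenvalue: Hv = (6, -10) = 2·(3, -5), so λ = 2.
Then H^7 v = λ^7·v = 2^7·(3, -5) = 128·(3, -5) = (384, -640).

(384, -640)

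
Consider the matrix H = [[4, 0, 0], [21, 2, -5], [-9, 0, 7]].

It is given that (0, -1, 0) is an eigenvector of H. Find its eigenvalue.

2

Compute Hv: H·(0, -1, 0) = (0, -2, 0).
Since Hv = λv, compare component 2: -2 = λ·-1, so λ = 2.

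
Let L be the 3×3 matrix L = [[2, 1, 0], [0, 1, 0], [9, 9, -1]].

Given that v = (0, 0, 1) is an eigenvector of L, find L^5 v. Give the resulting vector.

First find the eigenvalue: Lv = (0, 0, -1) = -1·(0, 0, 1), so λ = -1.
Then L^5 v = λ^5·v = (-1)^5·(0, 0, 1) = -1·(0, 0, 1) = (0, 0, -1).

(0, 0, -1)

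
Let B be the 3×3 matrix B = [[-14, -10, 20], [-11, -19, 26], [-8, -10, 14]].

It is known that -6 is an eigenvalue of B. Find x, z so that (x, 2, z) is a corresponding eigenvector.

We need (B + 6I)v = 0.
B + 6I = [[-8, -10, 20], [-11, -13, 26], [-8, -10, 20]].
Row 1: (-8)·x + (-10)·2 + (20)·z = 0
Row 2: (-11)·x + (-13)·2 + (26)·z = 0
Row 3: (-8)·x + (-10)·2 + (20)·z = 0
Solving gives x = 0, z = 1.
Check: B·(0, 2, 1) = (0, -12, -6) = -6·(0, 2, 1).

0, 1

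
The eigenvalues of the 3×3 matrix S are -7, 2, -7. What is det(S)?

98

det(S) is the product of the eigenvalues: (-7) · (2) · (-7) = 98.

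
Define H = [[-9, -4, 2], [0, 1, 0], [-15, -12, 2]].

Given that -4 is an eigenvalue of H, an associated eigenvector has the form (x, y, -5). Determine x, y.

We need (H + 4I)v = 0.
H + 4I = [[-5, -4, 2], [0, 5, 0], [-15, -12, 6]].
Row 1: (-5)·x + (-4)·y + (2)·-5 = 0
Row 2: (0)·x + (5)·y + (0)·-5 = 0
Row 3: (-15)·x + (-12)·y + (6)·-5 = 0
Solving gives x = -2, y = 0.
Check: H·(-2, 0, -5) = (8, 0, 20) = -4·(-2, 0, -5).

-2, 0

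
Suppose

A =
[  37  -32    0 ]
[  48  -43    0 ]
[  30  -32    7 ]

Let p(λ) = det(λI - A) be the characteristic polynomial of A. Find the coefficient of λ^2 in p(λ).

-1

The coefficient of λ^2 of det(λI - A) is −trace(A).
trace(A) = (37) + (-43) + (7) = 1, so the coefficient is -1.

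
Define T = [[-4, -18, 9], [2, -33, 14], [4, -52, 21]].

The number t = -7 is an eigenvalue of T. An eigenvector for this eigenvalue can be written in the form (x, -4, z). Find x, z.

-3, -7

We need (T + 7I)v = 0.
T + 7I = [[3, -18, 9], [2, -26, 14], [4, -52, 28]].
Row 1: (3)·x + (-18)·-4 + (9)·z = 0
Row 2: (2)·x + (-26)·-4 + (14)·z = 0
Row 3: (4)·x + (-52)·-4 + (28)·z = 0
Solving gives x = -3, z = -7.
Check: T·(-3, -4, -7) = (21, 28, 49) = -7·(-3, -4, -7).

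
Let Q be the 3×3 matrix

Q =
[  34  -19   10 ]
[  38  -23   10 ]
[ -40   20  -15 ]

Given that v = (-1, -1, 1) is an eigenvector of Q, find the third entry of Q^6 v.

15625

First find the eigenvalue: Qv = (-5, -5, 5) = 5·(-1, -1, 1), so λ = 5.
Then Q^6 v = λ^6·v = 5^6·(-1, -1, 1) = 15625·(-1, -1, 1) = (-15625, -15625, 15625).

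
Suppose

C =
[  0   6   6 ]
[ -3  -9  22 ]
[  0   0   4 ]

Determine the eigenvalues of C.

The characteristic polynomial is p(λ) = det(λI - C).
Expanding along the first row, p(λ) = λ^3 + 5λ^2 - 18λ - 72.
Since p(-3) = 0, λ = -3 is a root.
Dividing by (λ + 3) leaves λ^2 + 2λ - 24.
The quadratic factors as (λ + 6)·(λ - 4).
Eigenvalues: -6, -3, 4.

-6, -3, 4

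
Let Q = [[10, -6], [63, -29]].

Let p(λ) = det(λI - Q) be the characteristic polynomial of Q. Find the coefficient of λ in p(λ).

The coefficient of λ of det(λI - Q) is −trace(Q).
trace(Q) = (10) + (-29) = -19, so the coefficient is 19.

19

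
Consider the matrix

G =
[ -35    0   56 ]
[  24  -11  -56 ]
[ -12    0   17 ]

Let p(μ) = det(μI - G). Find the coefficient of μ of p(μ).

275

p(μ) = μ^3 + 29μ^2 + 275μ + 847.
The coefficient of μ is 275.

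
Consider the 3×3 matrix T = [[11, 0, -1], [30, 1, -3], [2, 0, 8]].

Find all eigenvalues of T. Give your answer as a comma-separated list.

1, 9, 10

The characteristic polynomial is p(r) = det(rI - T).
Cofactor expansion gives p(r) = r^3 - 20r^2 + 109r - 90.
Since p(10) = 0, r = 10 is a root.
Dividing by (r - 10) leaves r^2 - 10r + 9.
The quadratic factors as (r - 1)·(r - 9).
Eigenvalues: 1, 9, 10.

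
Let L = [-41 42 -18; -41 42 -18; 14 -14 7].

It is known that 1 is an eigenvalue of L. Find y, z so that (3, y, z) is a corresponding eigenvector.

We need (L - 1I)v = 0.
L - 1I = [[-42, 42, -18], [-41, 41, -18], [14, -14, 6]].
Row 1: (-42)·3 + (42)·y + (-18)·z = 0
Row 2: (-41)·3 + (41)·y + (-18)·z = 0
Row 3: (14)·3 + (-14)·y + (6)·z = 0
Solving gives y = 3, z = 0.
Check: L·(3, 3, 0) = (3, 3, 0) = 1·(3, 3, 0).

3, 0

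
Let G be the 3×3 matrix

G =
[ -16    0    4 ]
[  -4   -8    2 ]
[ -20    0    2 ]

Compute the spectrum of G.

Set up det(sI - G) = 0.
Expanding the 3×3 determinant: p(s) = s^3 + 22s^2 + 160s + 384.
Try s = -8: p(-8) = 0, so -8 is a root.
Dividing by (s + 8) leaves s^2 + 14s + 48.
The quadratic factors as (s + 8)·(s + 6).
Eigenvalues: -8, -8, -6.

-8, -8, -6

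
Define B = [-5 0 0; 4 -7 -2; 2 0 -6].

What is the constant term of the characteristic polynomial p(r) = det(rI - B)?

210

p(0) = det(0·I − B) = det(−B) = (−1)^3·det(B).
det(B) = -210, so p(0) = 210.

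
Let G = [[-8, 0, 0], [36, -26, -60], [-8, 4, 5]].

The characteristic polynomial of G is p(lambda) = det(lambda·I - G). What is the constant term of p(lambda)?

880

p(lambda) = lambda^3 + 29·lambda^2 + 278·lambda + 880.
The constant term is 880.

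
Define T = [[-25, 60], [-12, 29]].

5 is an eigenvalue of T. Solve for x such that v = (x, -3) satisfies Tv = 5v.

We need (T - 5I)v = 0.
T - 5I = [[-30, 60], [-12, 24]].
Row 1: (-30)·x + (60)·-3 = 0
Row 2: (-12)·x + (24)·-3 = 0
Solving gives x = -6.
Check: T·(-6, -3) = (-30, -15) = 5·(-6, -3).

-6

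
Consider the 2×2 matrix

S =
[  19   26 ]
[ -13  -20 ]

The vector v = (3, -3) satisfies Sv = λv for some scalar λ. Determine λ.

Compute Sv: S·(3, -3) = (-21, 21).
Since Sv = λv, compare component 1: -21 = λ·3, so λ = -7.

-7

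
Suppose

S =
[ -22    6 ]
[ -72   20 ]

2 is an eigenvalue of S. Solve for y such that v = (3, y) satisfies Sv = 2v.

12

We need (S - 2I)v = 0.
S - 2I = [[-24, 6], [-72, 18]].
Row 1: (-24)·3 + (6)·y = 0
Row 2: (-72)·3 + (18)·y = 0
Solving gives y = 12.
Check: S·(3, 12) = (6, 24) = 2·(3, 12).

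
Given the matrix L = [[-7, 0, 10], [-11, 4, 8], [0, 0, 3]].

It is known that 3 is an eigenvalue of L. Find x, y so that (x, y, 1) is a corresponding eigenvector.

1, 3

We need (L - 3I)v = 0.
L - 3I = [[-10, 0, 10], [-11, 1, 8], [0, 0, 0]].
Row 1: (-10)·x + (0)·y + (10)·1 = 0
Row 2: (-11)·x + (1)·y + (8)·1 = 0
Row 3: (0)·x + (0)·y + (0)·1 = 0
Solving gives x = 1, y = 3.
Check: L·(1, 3, 1) = (3, 9, 3) = 3·(1, 3, 1).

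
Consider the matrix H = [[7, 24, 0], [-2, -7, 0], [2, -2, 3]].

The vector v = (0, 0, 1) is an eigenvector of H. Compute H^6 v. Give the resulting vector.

First find the eigenvalue: Hv = (0, 0, 3) = 3·(0, 0, 1), so λ = 3.
Then H^6 v = λ^6·v = 3^6·(0, 0, 1) = 729·(0, 0, 1) = (0, 0, 729).

(0, 0, 729)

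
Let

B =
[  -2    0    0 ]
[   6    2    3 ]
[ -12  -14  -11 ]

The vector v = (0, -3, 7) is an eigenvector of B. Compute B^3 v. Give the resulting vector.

First find the eigenvalue: Bv = (0, 15, -35) = -5·(0, -3, 7), so λ = -5.
Then B^3 v = λ^3·v = (-5)^3·(0, -3, 7) = -125·(0, -3, 7) = (0, 375, -875).

(0, 375, -875)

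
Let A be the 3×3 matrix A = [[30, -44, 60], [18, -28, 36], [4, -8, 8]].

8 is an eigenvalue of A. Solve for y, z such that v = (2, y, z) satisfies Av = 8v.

1, 0

We need (A - 8I)v = 0.
A - 8I = [[22, -44, 60], [18, -36, 36], [4, -8, 0]].
Row 1: (22)·2 + (-44)·y + (60)·z = 0
Row 2: (18)·2 + (-36)·y + (36)·z = 0
Row 3: (4)·2 + (-8)·y + (0)·z = 0
Solving gives y = 1, z = 0.
Check: A·(2, 1, 0) = (16, 8, 0) = 8·(2, 1, 0).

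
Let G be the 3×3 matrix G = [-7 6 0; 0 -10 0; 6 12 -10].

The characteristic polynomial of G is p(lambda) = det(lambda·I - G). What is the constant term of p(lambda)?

700

p(lambda) = lambda^3 + 27·lambda^2 + 240·lambda + 700.
The constant term is 700.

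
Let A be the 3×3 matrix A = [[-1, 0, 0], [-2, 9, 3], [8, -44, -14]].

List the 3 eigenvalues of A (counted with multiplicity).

-3, -2, -1

Set up det(λI - A) = 0.
Expanding along the first row, p(λ) = λ^3 + 6λ^2 + 11λ + 6.
Try λ = -2: p(-2) = 0, so -2 is a root.
Factor out (λ + 2): p(λ) = (λ + 2)·(λ^2 + 4λ + 3).
The quadratic factors as (λ + 3)·(λ + 1).
Eigenvalues: -3, -2, -1.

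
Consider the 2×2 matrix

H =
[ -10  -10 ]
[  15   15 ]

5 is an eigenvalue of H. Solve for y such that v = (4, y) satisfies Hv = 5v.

We need (H - 5I)v = 0.
H - 5I = [[-15, -10], [15, 10]].
Row 1: (-15)·4 + (-10)·y = 0
Row 2: (15)·4 + (10)·y = 0
Solving gives y = -6.
Check: H·(4, -6) = (20, -30) = 5·(4, -6).

-6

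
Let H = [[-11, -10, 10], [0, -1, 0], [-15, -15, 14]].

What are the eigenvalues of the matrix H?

Set up det(rI - H) = 0.
Expanding along the first row, p(r) = r^3 - 2r^2 - 7r - 4.
Try r = 4: p(4) = 0, so 4 is a root.
Dividing by (r - 4) leaves r^2 + 2r + 1.
The quadratic factor is (r + 1)^2.
Eigenvalues: -1, -1, 4.

-1, -1, 4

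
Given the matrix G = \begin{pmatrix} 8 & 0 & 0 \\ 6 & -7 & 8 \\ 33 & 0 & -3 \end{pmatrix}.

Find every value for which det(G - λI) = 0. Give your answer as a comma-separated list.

-7, -3, 8

Compute the characteristic polynomial p(λ) = det(λI - G).
Expanding the 3×3 determinant: p(λ) = λ^3 + 2λ^2 - 59λ - 168.
Try λ = -3: p(-3) = 0, so -3 is a root.
Dividing by (λ + 3) leaves λ^2 - λ - 56.
The quadratic factors as (λ + 7)·(λ - 8).
Eigenvalues: -7, -3, 8.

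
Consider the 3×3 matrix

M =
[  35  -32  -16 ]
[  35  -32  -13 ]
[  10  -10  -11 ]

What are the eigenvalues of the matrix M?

Compute the characteristic polynomial p(lambda) = det(lambda·I - M).
Cofactor expansion gives p(lambda) = lambda^3 + 8·lambda^2 - 3·lambda - 90.
Try lambda = 3: p(3) = 0, so 3 is a root.
Dividing by (lambda - 3) leaves lambda^2 + 11·lambda + 30.
The quadratic factors as (lambda + 6)·(lambda + 5).
Eigenvalues: -6, -5, 3.

-6, -5, 3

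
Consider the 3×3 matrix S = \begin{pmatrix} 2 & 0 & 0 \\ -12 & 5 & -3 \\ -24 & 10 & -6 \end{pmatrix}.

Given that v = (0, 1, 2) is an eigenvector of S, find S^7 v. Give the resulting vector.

(0, -1, -2)

First find the eigenvalue: Sv = (0, -1, -2) = -1·(0, 1, 2), so λ = -1.
Then S^7 v = λ^7·v = (-1)^7·(0, 1, 2) = -1·(0, 1, 2) = (0, -1, -2).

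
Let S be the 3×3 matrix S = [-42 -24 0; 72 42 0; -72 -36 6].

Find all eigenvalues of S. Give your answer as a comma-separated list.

-6, 6, 6

Set up det(sI - S) = 0.
Cofactor expansion gives p(s) = s^3 - 6s^2 - 36s + 216.
Since p(-6) = 0, s = -6 is a root.
Dividing by (s + 6) leaves s^2 - 12s + 36.
The quadratic factor is (s - 6)^2.
Eigenvalues: -6, 6, 6.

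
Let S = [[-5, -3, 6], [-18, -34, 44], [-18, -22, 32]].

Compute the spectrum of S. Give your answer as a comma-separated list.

Compute the characteristic polynomial p(r) = det(rI - S).
Cofactor expansion gives p(r) = r^3 + 7r^2 - 56r + 48.
Try r = 4: p(4) = 0, so 4 is a root.
Dividing by (r - 4) leaves r^2 + 11r - 12.
The quadratic factors as (r + 12)·(r - 1).
Eigenvalues: -12, 1, 4.

-12, 1, 4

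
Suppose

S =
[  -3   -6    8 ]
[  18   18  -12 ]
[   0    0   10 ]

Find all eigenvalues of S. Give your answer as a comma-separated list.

The characteristic polynomial is p(t) = det(tI - S).
Cofactor expansion gives p(t) = t^3 - 25t^2 + 204t - 540.
Rational-root test: t = 6 gives p(6) = 0.
Dividing by (t - 6) leaves t^2 - 19t + 90.
The quadratic factors as (t - 9)·(t - 10).
Eigenvalues: 6, 9, 10.

6, 9, 10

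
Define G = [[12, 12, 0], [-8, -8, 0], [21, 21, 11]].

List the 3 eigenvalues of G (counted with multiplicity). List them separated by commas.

0, 4, 11

Compute the characteristic polynomial p(r) = det(rI - G).
Expanding along the first row, p(r) = r^3 - 15r^2 + 44r.
Rational-root test: r = 0 gives p(0) = 0.
Factor out r: p(r) = r·(r^2 - 15r + 44).
The quadratic factors as (r - 4)·(r - 11).
Eigenvalues: 0, 4, 11.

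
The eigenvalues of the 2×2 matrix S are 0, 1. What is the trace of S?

trace(S) is the sum of the eigenvalues: (0) + (1) = 1.

1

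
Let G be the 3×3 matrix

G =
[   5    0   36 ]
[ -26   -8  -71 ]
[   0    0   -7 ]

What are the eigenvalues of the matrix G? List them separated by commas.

-8, -7, 5

Compute the characteristic polynomial p(t) = det(tI - G).
Cofactor expansion gives p(t) = t^3 + 10t^2 - 19t - 280.
Try t = 5: p(5) = 0, so 5 is a root.
Dividing by (t - 5) leaves t^2 + 15t + 56.
The quadratic factors as (t + 8)·(t + 7).
Eigenvalues: -8, -7, 5.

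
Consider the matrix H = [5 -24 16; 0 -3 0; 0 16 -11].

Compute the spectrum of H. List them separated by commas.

Compute the characteristic polynomial p(s) = det(sI - H).
Expanding along the first row, p(s) = s^3 + 9s^2 - 37s - 165.
Try s = -3: p(-3) = 0, so -3 is a root.
Factor out (s + 3): p(s) = (s + 3)·(s^2 + 6s - 55).
The quadratic factors as (s + 11)·(s - 5).
Eigenvalues: -11, -3, 5.

-11, -3, 5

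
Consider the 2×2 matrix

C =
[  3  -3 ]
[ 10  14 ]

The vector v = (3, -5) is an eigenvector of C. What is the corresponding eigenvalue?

8

Compute Cv: C·(3, -5) = (24, -40).
Since Cv = λv, compare component 1: 24 = λ·3, so λ = 8.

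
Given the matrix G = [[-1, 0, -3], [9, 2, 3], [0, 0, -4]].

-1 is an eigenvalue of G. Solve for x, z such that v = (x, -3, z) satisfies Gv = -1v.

1, 0

We need (G + 1I)v = 0.
G + 1I = [[0, 0, -3], [9, 3, 3], [0, 0, -3]].
Row 1: (0)·x + (0)·-3 + (-3)·z = 0
Row 2: (9)·x + (3)·-3 + (3)·z = 0
Row 3: (0)·x + (0)·-3 + (-3)·z = 0
Solving gives x = 1, z = 0.
Check: G·(1, -3, 0) = (-1, 3, 0) = -1·(1, -3, 0).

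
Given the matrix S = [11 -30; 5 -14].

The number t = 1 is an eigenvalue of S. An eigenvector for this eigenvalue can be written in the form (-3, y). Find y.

We need (S - 1I)v = 0.
S - 1I = [[10, -30], [5, -15]].
Row 1: (10)·-3 + (-30)·y = 0
Row 2: (5)·-3 + (-15)·y = 0
Solving gives y = -1.
Check: S·(-3, -1) = (-3, -1) = 1·(-3, -1).

-1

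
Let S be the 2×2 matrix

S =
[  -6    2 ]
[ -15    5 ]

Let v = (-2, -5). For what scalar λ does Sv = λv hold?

-1

Compute Sv: S·(-2, -5) = (2, 5).
Since Sv = λv, compare component 1: 2 = λ·-2, so λ = -1.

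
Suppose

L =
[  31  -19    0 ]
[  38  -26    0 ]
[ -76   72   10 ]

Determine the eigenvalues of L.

-7, 10, 12

Set up det(lambda·I - L) = 0.
Expanding along the first row, p(lambda) = lambda^3 - 15·lambda^2 - 34·lambda + 840.
Rational-root test: lambda = -7 gives p(-7) = 0.
Factor out (lambda + 7): p(lambda) = (lambda + 7)·(lambda^2 - 22·lambda + 120).
The quadratic factors as (lambda - 10)·(lambda - 12).
Eigenvalues: -7, 10, 12.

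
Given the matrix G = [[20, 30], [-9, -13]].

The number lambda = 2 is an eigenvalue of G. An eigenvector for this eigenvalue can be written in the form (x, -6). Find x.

10

We need (G - 2I)v = 0.
G - 2I = [[18, 30], [-9, -15]].
Row 1: (18)·x + (30)·-6 = 0
Row 2: (-9)·x + (-15)·-6 = 0
Solving gives x = 10.
Check: G·(10, -6) = (20, -12) = 2·(10, -6).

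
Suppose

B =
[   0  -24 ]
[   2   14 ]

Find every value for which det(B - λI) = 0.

6, 8

det(B - tI) = (0 - t)(14 - t) - (-24)·(2) = t^2 - 14t + 48.
This factors as (t - 6)·(t - 8) = 0.
Eigenvalues: 6, 8.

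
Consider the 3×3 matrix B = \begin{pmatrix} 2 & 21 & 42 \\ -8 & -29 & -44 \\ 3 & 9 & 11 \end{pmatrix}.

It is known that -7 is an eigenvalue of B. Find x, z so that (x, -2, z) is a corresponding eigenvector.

0, 1

We need (B + 7I)v = 0.
B + 7I = [[9, 21, 42], [-8, -22, -44], [3, 9, 18]].
Row 1: (9)·x + (21)·-2 + (42)·z = 0
Row 2: (-8)·x + (-22)·-2 + (-44)·z = 0
Row 3: (3)·x + (9)·-2 + (18)·z = 0
Solving gives x = 0, z = 1.
Check: B·(0, -2, 1) = (0, 14, -7) = -7·(0, -2, 1).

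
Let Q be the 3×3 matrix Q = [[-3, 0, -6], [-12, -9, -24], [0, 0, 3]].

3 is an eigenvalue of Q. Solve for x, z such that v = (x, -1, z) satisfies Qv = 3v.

-1, 1

We need (Q - 3I)v = 0.
Q - 3I = [[-6, 0, -6], [-12, -12, -24], [0, 0, 0]].
Row 1: (-6)·x + (0)·-1 + (-6)·z = 0
Row 2: (-12)·x + (-12)·-1 + (-24)·z = 0
Row 3: (0)·x + (0)·-1 + (0)·z = 0
Solving gives x = -1, z = 1.
Check: Q·(-1, -1, 1) = (-3, -3, 3) = 3·(-1, -1, 1).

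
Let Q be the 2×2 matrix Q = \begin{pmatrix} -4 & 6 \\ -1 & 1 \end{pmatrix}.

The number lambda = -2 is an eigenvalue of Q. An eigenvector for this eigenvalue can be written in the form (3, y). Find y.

1

We need (Q + 2I)v = 0.
Q + 2I = [[-2, 6], [-1, 3]].
Row 1: (-2)·3 + (6)·y = 0
Row 2: (-1)·3 + (3)·y = 0
Solving gives y = 1.
Check: Q·(3, 1) = (-6, -2) = -2·(3, 1).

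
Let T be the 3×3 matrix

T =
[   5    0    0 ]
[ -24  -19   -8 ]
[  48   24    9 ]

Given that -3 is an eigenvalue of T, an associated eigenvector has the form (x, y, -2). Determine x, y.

We need (T + 3I)v = 0.
T + 3I = [[8, 0, 0], [-24, -16, -8], [48, 24, 12]].
Row 1: (8)·x + (0)·y + (0)·-2 = 0
Row 2: (-24)·x + (-16)·y + (-8)·-2 = 0
Row 3: (48)·x + (24)·y + (12)·-2 = 0
Solving gives x = 0, y = 1.
Check: T·(0, 1, -2) = (0, -3, 6) = -3·(0, 1, -2).

0, 1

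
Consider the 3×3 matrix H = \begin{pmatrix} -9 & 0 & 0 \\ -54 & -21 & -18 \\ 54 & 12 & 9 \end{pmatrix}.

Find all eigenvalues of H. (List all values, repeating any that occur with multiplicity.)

-9, -9, -3

Compute the characteristic polynomial p(μ) = det(μI - H).
Cofactor expansion gives p(μ) = μ^3 + 21μ^2 + 135μ + 243.
Rational-root test: μ = -3 gives p(-3) = 0.
Dividing by (μ + 3) leaves μ^2 + 18μ + 81.
The quadratic factor is (μ + 9)^2.
Eigenvalues: -9, -9, -3.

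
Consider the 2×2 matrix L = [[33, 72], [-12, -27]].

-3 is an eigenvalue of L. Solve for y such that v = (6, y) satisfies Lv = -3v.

-3

We need (L + 3I)v = 0.
L + 3I = [[36, 72], [-12, -24]].
Row 1: (36)·6 + (72)·y = 0
Row 2: (-12)·6 + (-24)·y = 0
Solving gives y = -3.
Check: L·(6, -3) = (-18, 9) = -3·(6, -3).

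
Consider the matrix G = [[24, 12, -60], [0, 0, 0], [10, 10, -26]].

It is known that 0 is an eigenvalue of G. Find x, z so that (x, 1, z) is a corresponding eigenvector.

We need (G)v = 0.
G = [[24, 12, -60], [0, 0, 0], [10, 10, -26]].
Row 1: (24)·x + (12)·1 + (-60)·z = 0
Row 2: (0)·x + (0)·1 + (0)·z = 0
Row 3: (10)·x + (10)·1 + (-26)·z = 0
Solving gives x = 12, z = 5.
Check: G·(12, 1, 5) = (0, 0, 0) = 0·(12, 1, 5).

12, 5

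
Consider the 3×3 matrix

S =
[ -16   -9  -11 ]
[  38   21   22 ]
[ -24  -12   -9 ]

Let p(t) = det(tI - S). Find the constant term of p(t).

p(t) = t^3 + 4t^2 - 39t + 54.
The constant term is 54.

54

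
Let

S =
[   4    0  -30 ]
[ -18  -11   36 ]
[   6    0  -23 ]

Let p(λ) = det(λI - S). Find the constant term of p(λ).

p(λ) = λ^3 + 30λ^2 + 297λ + 968.
The constant term is 968.

968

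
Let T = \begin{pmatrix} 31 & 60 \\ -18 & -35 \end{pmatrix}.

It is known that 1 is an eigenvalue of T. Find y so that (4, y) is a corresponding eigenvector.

We need (T - 1I)v = 0.
T - 1I = [[30, 60], [-18, -36]].
Row 1: (30)·4 + (60)·y = 0
Row 2: (-18)·4 + (-36)·y = 0
Solving gives y = -2.
Check: T·(4, -2) = (4, -2) = 1·(4, -2).

-2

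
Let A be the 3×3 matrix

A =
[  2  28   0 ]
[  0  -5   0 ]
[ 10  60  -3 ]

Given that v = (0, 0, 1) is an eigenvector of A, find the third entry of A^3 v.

First find the eigenvalue: Av = (0, 0, -3) = -3·(0, 0, 1), so λ = -3.
Then A^3 v = λ^3·v = (-3)^3·(0, 0, 1) = -27·(0, 0, 1) = (0, 0, -27).

-27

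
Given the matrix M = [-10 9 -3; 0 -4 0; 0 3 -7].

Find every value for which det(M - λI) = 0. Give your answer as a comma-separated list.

Set up det(λI - M) = 0.
Expanding along the first row, p(λ) = λ^3 + 21λ^2 + 138λ + 280.
Since p(-4) = 0, λ = -4 is a root.
Factor out (λ + 4): p(λ) = (λ + 4)·(λ^2 + 17λ + 70).
The quadratic factors as (λ + 10)·(λ + 7).
Eigenvalues: -10, -7, -4.

-10, -7, -4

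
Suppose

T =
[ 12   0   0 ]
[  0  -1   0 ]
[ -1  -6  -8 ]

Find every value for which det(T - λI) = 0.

T is lower triangular, so its eigenvalues are the diagonal entries.
Diagonal: 12, -1, -8.

-8, -1, 12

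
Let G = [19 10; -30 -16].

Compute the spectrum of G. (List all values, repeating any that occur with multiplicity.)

det(G - sI) = (19 - s)(-16 - s) - (10)·(-30) = s^2 - 3s - 4.
This factors as (s + 1)·(s - 4) = 0.
Eigenvalues: -1, 4.

-1, 4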